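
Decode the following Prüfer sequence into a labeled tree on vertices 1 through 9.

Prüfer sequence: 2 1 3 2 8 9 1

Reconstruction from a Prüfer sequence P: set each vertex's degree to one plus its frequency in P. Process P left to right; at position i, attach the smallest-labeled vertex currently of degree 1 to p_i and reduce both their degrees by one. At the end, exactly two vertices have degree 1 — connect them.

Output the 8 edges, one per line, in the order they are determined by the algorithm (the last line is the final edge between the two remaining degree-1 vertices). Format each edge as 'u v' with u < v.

Answer: 2 4
1 5
3 6
2 3
2 8
7 9
1 8
1 9

Derivation:
Initial degrees: {1:3, 2:3, 3:2, 4:1, 5:1, 6:1, 7:1, 8:2, 9:2}
Step 1: smallest deg-1 vertex = 4, p_1 = 2. Add edge {2,4}. Now deg[4]=0, deg[2]=2.
Step 2: smallest deg-1 vertex = 5, p_2 = 1. Add edge {1,5}. Now deg[5]=0, deg[1]=2.
Step 3: smallest deg-1 vertex = 6, p_3 = 3. Add edge {3,6}. Now deg[6]=0, deg[3]=1.
Step 4: smallest deg-1 vertex = 3, p_4 = 2. Add edge {2,3}. Now deg[3]=0, deg[2]=1.
Step 5: smallest deg-1 vertex = 2, p_5 = 8. Add edge {2,8}. Now deg[2]=0, deg[8]=1.
Step 6: smallest deg-1 vertex = 7, p_6 = 9. Add edge {7,9}. Now deg[7]=0, deg[9]=1.
Step 7: smallest deg-1 vertex = 8, p_7 = 1. Add edge {1,8}. Now deg[8]=0, deg[1]=1.
Final: two remaining deg-1 vertices are 1, 9. Add edge {1,9}.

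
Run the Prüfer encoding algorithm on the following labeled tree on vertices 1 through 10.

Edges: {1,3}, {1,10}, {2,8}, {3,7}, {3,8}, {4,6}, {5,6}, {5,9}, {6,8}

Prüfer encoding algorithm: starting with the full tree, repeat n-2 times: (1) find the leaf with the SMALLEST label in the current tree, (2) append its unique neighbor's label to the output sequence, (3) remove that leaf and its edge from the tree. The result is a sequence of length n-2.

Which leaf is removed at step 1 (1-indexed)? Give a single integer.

Step 1: current leaves = {2,4,7,9,10}. Remove leaf 2 (neighbor: 8).

Answer: 2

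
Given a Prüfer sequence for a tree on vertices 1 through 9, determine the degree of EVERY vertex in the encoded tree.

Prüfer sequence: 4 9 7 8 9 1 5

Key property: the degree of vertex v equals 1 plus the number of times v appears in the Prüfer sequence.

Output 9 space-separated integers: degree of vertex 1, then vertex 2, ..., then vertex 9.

p_1 = 4: count[4] becomes 1
p_2 = 9: count[9] becomes 1
p_3 = 7: count[7] becomes 1
p_4 = 8: count[8] becomes 1
p_5 = 9: count[9] becomes 2
p_6 = 1: count[1] becomes 1
p_7 = 5: count[5] becomes 1
Degrees (1 + count): deg[1]=1+1=2, deg[2]=1+0=1, deg[3]=1+0=1, deg[4]=1+1=2, deg[5]=1+1=2, deg[6]=1+0=1, deg[7]=1+1=2, deg[8]=1+1=2, deg[9]=1+2=3

Answer: 2 1 1 2 2 1 2 2 3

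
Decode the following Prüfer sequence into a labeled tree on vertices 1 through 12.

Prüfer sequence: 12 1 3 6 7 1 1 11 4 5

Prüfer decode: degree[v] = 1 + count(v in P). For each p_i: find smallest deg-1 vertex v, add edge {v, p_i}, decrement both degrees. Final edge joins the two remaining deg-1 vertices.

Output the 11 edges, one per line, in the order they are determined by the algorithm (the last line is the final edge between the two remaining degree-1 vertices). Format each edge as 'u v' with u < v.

Answer: 2 12
1 8
3 9
3 6
6 7
1 7
1 10
1 11
4 11
4 5
5 12

Derivation:
Initial degrees: {1:4, 2:1, 3:2, 4:2, 5:2, 6:2, 7:2, 8:1, 9:1, 10:1, 11:2, 12:2}
Step 1: smallest deg-1 vertex = 2, p_1 = 12. Add edge {2,12}. Now deg[2]=0, deg[12]=1.
Step 2: smallest deg-1 vertex = 8, p_2 = 1. Add edge {1,8}. Now deg[8]=0, deg[1]=3.
Step 3: smallest deg-1 vertex = 9, p_3 = 3. Add edge {3,9}. Now deg[9]=0, deg[3]=1.
Step 4: smallest deg-1 vertex = 3, p_4 = 6. Add edge {3,6}. Now deg[3]=0, deg[6]=1.
Step 5: smallest deg-1 vertex = 6, p_5 = 7. Add edge {6,7}. Now deg[6]=0, deg[7]=1.
Step 6: smallest deg-1 vertex = 7, p_6 = 1. Add edge {1,7}. Now deg[7]=0, deg[1]=2.
Step 7: smallest deg-1 vertex = 10, p_7 = 1. Add edge {1,10}. Now deg[10]=0, deg[1]=1.
Step 8: smallest deg-1 vertex = 1, p_8 = 11. Add edge {1,11}. Now deg[1]=0, deg[11]=1.
Step 9: smallest deg-1 vertex = 11, p_9 = 4. Add edge {4,11}. Now deg[11]=0, deg[4]=1.
Step 10: smallest deg-1 vertex = 4, p_10 = 5. Add edge {4,5}. Now deg[4]=0, deg[5]=1.
Final: two remaining deg-1 vertices are 5, 12. Add edge {5,12}.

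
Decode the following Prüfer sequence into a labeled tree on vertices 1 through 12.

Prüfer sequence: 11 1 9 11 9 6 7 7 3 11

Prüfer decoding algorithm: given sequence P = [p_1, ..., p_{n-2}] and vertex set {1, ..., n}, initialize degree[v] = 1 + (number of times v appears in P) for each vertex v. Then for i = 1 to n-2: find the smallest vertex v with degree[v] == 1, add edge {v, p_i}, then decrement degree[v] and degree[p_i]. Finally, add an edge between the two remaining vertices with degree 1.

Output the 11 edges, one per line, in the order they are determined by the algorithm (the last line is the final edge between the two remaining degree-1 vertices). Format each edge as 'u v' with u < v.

Answer: 2 11
1 4
1 9
5 11
8 9
6 9
6 7
7 10
3 7
3 11
11 12

Derivation:
Initial degrees: {1:2, 2:1, 3:2, 4:1, 5:1, 6:2, 7:3, 8:1, 9:3, 10:1, 11:4, 12:1}
Step 1: smallest deg-1 vertex = 2, p_1 = 11. Add edge {2,11}. Now deg[2]=0, deg[11]=3.
Step 2: smallest deg-1 vertex = 4, p_2 = 1. Add edge {1,4}. Now deg[4]=0, deg[1]=1.
Step 3: smallest deg-1 vertex = 1, p_3 = 9. Add edge {1,9}. Now deg[1]=0, deg[9]=2.
Step 4: smallest deg-1 vertex = 5, p_4 = 11. Add edge {5,11}. Now deg[5]=0, deg[11]=2.
Step 5: smallest deg-1 vertex = 8, p_5 = 9. Add edge {8,9}. Now deg[8]=0, deg[9]=1.
Step 6: smallest deg-1 vertex = 9, p_6 = 6. Add edge {6,9}. Now deg[9]=0, deg[6]=1.
Step 7: smallest deg-1 vertex = 6, p_7 = 7. Add edge {6,7}. Now deg[6]=0, deg[7]=2.
Step 8: smallest deg-1 vertex = 10, p_8 = 7. Add edge {7,10}. Now deg[10]=0, deg[7]=1.
Step 9: smallest deg-1 vertex = 7, p_9 = 3. Add edge {3,7}. Now deg[7]=0, deg[3]=1.
Step 10: smallest deg-1 vertex = 3, p_10 = 11. Add edge {3,11}. Now deg[3]=0, deg[11]=1.
Final: two remaining deg-1 vertices are 11, 12. Add edge {11,12}.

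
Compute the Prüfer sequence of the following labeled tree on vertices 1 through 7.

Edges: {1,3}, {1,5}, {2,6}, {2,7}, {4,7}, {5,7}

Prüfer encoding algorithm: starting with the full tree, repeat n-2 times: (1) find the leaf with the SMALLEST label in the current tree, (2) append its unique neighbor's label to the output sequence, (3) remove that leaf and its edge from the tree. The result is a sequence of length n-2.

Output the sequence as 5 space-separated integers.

Answer: 1 5 7 7 2

Derivation:
Step 1: leaves = {3,4,6}. Remove smallest leaf 3, emit neighbor 1.
Step 2: leaves = {1,4,6}. Remove smallest leaf 1, emit neighbor 5.
Step 3: leaves = {4,5,6}. Remove smallest leaf 4, emit neighbor 7.
Step 4: leaves = {5,6}. Remove smallest leaf 5, emit neighbor 7.
Step 5: leaves = {6,7}. Remove smallest leaf 6, emit neighbor 2.
Done: 2 vertices remain (2, 7). Sequence = [1 5 7 7 2]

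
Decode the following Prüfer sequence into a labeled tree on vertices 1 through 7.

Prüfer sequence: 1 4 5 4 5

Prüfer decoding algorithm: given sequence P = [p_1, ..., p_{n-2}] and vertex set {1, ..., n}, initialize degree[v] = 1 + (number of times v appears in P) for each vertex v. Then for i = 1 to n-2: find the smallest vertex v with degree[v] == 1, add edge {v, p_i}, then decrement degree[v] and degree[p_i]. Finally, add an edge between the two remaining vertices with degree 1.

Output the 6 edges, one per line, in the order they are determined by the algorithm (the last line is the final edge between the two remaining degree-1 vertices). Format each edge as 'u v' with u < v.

Initial degrees: {1:2, 2:1, 3:1, 4:3, 5:3, 6:1, 7:1}
Step 1: smallest deg-1 vertex = 2, p_1 = 1. Add edge {1,2}. Now deg[2]=0, deg[1]=1.
Step 2: smallest deg-1 vertex = 1, p_2 = 4. Add edge {1,4}. Now deg[1]=0, deg[4]=2.
Step 3: smallest deg-1 vertex = 3, p_3 = 5. Add edge {3,5}. Now deg[3]=0, deg[5]=2.
Step 4: smallest deg-1 vertex = 6, p_4 = 4. Add edge {4,6}. Now deg[6]=0, deg[4]=1.
Step 5: smallest deg-1 vertex = 4, p_5 = 5. Add edge {4,5}. Now deg[4]=0, deg[5]=1.
Final: two remaining deg-1 vertices are 5, 7. Add edge {5,7}.

Answer: 1 2
1 4
3 5
4 6
4 5
5 7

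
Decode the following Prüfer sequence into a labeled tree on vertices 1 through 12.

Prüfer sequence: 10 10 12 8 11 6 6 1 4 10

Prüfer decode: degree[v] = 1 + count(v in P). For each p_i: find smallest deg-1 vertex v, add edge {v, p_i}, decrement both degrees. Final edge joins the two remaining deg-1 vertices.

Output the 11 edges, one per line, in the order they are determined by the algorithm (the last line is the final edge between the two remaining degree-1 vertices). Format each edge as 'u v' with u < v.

Initial degrees: {1:2, 2:1, 3:1, 4:2, 5:1, 6:3, 7:1, 8:2, 9:1, 10:4, 11:2, 12:2}
Step 1: smallest deg-1 vertex = 2, p_1 = 10. Add edge {2,10}. Now deg[2]=0, deg[10]=3.
Step 2: smallest deg-1 vertex = 3, p_2 = 10. Add edge {3,10}. Now deg[3]=0, deg[10]=2.
Step 3: smallest deg-1 vertex = 5, p_3 = 12. Add edge {5,12}. Now deg[5]=0, deg[12]=1.
Step 4: smallest deg-1 vertex = 7, p_4 = 8. Add edge {7,8}. Now deg[7]=0, deg[8]=1.
Step 5: smallest deg-1 vertex = 8, p_5 = 11. Add edge {8,11}. Now deg[8]=0, deg[11]=1.
Step 6: smallest deg-1 vertex = 9, p_6 = 6. Add edge {6,9}. Now deg[9]=0, deg[6]=2.
Step 7: smallest deg-1 vertex = 11, p_7 = 6. Add edge {6,11}. Now deg[11]=0, deg[6]=1.
Step 8: smallest deg-1 vertex = 6, p_8 = 1. Add edge {1,6}. Now deg[6]=0, deg[1]=1.
Step 9: smallest deg-1 vertex = 1, p_9 = 4. Add edge {1,4}. Now deg[1]=0, deg[4]=1.
Step 10: smallest deg-1 vertex = 4, p_10 = 10. Add edge {4,10}. Now deg[4]=0, deg[10]=1.
Final: two remaining deg-1 vertices are 10, 12. Add edge {10,12}.

Answer: 2 10
3 10
5 12
7 8
8 11
6 9
6 11
1 6
1 4
4 10
10 12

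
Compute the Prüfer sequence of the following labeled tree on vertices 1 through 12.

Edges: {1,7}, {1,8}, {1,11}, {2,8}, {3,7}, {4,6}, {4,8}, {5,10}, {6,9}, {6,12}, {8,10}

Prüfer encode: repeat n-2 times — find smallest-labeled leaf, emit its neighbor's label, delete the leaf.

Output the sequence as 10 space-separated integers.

Answer: 8 7 10 1 6 8 1 8 4 6

Derivation:
Step 1: leaves = {2,3,5,9,11,12}. Remove smallest leaf 2, emit neighbor 8.
Step 2: leaves = {3,5,9,11,12}. Remove smallest leaf 3, emit neighbor 7.
Step 3: leaves = {5,7,9,11,12}. Remove smallest leaf 5, emit neighbor 10.
Step 4: leaves = {7,9,10,11,12}. Remove smallest leaf 7, emit neighbor 1.
Step 5: leaves = {9,10,11,12}. Remove smallest leaf 9, emit neighbor 6.
Step 6: leaves = {10,11,12}. Remove smallest leaf 10, emit neighbor 8.
Step 7: leaves = {11,12}. Remove smallest leaf 11, emit neighbor 1.
Step 8: leaves = {1,12}. Remove smallest leaf 1, emit neighbor 8.
Step 9: leaves = {8,12}. Remove smallest leaf 8, emit neighbor 4.
Step 10: leaves = {4,12}. Remove smallest leaf 4, emit neighbor 6.
Done: 2 vertices remain (6, 12). Sequence = [8 7 10 1 6 8 1 8 4 6]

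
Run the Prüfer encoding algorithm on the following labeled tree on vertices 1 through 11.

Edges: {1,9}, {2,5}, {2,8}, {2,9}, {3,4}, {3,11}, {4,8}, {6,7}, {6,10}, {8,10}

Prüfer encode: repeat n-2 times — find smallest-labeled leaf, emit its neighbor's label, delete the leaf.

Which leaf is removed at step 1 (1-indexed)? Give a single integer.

Step 1: current leaves = {1,5,7,11}. Remove leaf 1 (neighbor: 9).

Answer: 1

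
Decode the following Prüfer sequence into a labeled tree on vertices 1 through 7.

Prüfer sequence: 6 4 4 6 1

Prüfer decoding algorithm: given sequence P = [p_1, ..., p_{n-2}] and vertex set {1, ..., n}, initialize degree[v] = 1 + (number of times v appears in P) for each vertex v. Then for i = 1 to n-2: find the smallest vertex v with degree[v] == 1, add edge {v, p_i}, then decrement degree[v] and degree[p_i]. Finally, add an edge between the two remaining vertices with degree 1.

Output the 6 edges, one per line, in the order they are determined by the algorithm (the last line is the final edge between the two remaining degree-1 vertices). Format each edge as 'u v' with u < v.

Answer: 2 6
3 4
4 5
4 6
1 6
1 7

Derivation:
Initial degrees: {1:2, 2:1, 3:1, 4:3, 5:1, 6:3, 7:1}
Step 1: smallest deg-1 vertex = 2, p_1 = 6. Add edge {2,6}. Now deg[2]=0, deg[6]=2.
Step 2: smallest deg-1 vertex = 3, p_2 = 4. Add edge {3,4}. Now deg[3]=0, deg[4]=2.
Step 3: smallest deg-1 vertex = 5, p_3 = 4. Add edge {4,5}. Now deg[5]=0, deg[4]=1.
Step 4: smallest deg-1 vertex = 4, p_4 = 6. Add edge {4,6}. Now deg[4]=0, deg[6]=1.
Step 5: smallest deg-1 vertex = 6, p_5 = 1. Add edge {1,6}. Now deg[6]=0, deg[1]=1.
Final: two remaining deg-1 vertices are 1, 7. Add edge {1,7}.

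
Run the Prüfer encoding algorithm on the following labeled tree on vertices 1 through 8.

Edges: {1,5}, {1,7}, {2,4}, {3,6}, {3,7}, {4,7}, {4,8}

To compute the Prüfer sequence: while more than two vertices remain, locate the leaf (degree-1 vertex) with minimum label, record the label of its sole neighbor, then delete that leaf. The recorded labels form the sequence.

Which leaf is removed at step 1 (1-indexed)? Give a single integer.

Step 1: current leaves = {2,5,6,8}. Remove leaf 2 (neighbor: 4).

Answer: 2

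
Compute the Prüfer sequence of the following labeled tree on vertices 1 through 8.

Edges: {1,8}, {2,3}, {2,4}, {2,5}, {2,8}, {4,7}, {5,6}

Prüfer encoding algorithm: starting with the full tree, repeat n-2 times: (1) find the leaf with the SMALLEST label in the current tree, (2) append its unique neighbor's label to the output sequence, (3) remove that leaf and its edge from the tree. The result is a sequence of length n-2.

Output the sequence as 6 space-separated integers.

Answer: 8 2 5 2 4 2

Derivation:
Step 1: leaves = {1,3,6,7}. Remove smallest leaf 1, emit neighbor 8.
Step 2: leaves = {3,6,7,8}. Remove smallest leaf 3, emit neighbor 2.
Step 3: leaves = {6,7,8}. Remove smallest leaf 6, emit neighbor 5.
Step 4: leaves = {5,7,8}. Remove smallest leaf 5, emit neighbor 2.
Step 5: leaves = {7,8}. Remove smallest leaf 7, emit neighbor 4.
Step 6: leaves = {4,8}. Remove smallest leaf 4, emit neighbor 2.
Done: 2 vertices remain (2, 8). Sequence = [8 2 5 2 4 2]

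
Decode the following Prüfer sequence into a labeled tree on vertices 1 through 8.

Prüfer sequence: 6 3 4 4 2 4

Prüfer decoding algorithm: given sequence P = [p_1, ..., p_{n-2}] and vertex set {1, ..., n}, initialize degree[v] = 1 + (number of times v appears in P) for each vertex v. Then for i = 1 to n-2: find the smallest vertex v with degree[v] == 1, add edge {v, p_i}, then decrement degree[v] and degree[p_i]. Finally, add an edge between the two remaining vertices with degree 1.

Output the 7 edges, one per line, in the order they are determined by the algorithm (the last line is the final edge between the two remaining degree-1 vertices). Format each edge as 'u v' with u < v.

Initial degrees: {1:1, 2:2, 3:2, 4:4, 5:1, 6:2, 7:1, 8:1}
Step 1: smallest deg-1 vertex = 1, p_1 = 6. Add edge {1,6}. Now deg[1]=0, deg[6]=1.
Step 2: smallest deg-1 vertex = 5, p_2 = 3. Add edge {3,5}. Now deg[5]=0, deg[3]=1.
Step 3: smallest deg-1 vertex = 3, p_3 = 4. Add edge {3,4}. Now deg[3]=0, deg[4]=3.
Step 4: smallest deg-1 vertex = 6, p_4 = 4. Add edge {4,6}. Now deg[6]=0, deg[4]=2.
Step 5: smallest deg-1 vertex = 7, p_5 = 2. Add edge {2,7}. Now deg[7]=0, deg[2]=1.
Step 6: smallest deg-1 vertex = 2, p_6 = 4. Add edge {2,4}. Now deg[2]=0, deg[4]=1.
Final: two remaining deg-1 vertices are 4, 8. Add edge {4,8}.

Answer: 1 6
3 5
3 4
4 6
2 7
2 4
4 8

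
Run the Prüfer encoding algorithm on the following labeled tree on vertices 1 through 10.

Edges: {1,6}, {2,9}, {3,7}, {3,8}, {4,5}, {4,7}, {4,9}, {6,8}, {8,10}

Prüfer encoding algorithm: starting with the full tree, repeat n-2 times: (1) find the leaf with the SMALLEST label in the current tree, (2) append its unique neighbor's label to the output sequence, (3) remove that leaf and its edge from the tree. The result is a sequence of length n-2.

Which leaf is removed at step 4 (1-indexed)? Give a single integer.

Answer: 6

Derivation:
Step 1: current leaves = {1,2,5,10}. Remove leaf 1 (neighbor: 6).
Step 2: current leaves = {2,5,6,10}. Remove leaf 2 (neighbor: 9).
Step 3: current leaves = {5,6,9,10}. Remove leaf 5 (neighbor: 4).
Step 4: current leaves = {6,9,10}. Remove leaf 6 (neighbor: 8).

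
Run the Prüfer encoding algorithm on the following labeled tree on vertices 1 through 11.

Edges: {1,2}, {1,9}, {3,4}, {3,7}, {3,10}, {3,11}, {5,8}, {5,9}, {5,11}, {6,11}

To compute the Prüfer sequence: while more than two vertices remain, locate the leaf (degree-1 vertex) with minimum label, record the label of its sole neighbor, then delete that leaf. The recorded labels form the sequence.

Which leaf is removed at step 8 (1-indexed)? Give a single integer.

Step 1: current leaves = {2,4,6,7,8,10}. Remove leaf 2 (neighbor: 1).
Step 2: current leaves = {1,4,6,7,8,10}. Remove leaf 1 (neighbor: 9).
Step 3: current leaves = {4,6,7,8,9,10}. Remove leaf 4 (neighbor: 3).
Step 4: current leaves = {6,7,8,9,10}. Remove leaf 6 (neighbor: 11).
Step 5: current leaves = {7,8,9,10}. Remove leaf 7 (neighbor: 3).
Step 6: current leaves = {8,9,10}. Remove leaf 8 (neighbor: 5).
Step 7: current leaves = {9,10}. Remove leaf 9 (neighbor: 5).
Step 8: current leaves = {5,10}. Remove leaf 5 (neighbor: 11).

Answer: 5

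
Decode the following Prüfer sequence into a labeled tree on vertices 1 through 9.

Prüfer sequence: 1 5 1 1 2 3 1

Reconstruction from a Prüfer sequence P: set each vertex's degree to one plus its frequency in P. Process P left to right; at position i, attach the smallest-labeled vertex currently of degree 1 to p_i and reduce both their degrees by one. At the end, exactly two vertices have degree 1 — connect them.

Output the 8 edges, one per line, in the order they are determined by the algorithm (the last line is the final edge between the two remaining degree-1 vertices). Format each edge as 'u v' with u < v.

Answer: 1 4
5 6
1 5
1 7
2 8
2 3
1 3
1 9

Derivation:
Initial degrees: {1:5, 2:2, 3:2, 4:1, 5:2, 6:1, 7:1, 8:1, 9:1}
Step 1: smallest deg-1 vertex = 4, p_1 = 1. Add edge {1,4}. Now deg[4]=0, deg[1]=4.
Step 2: smallest deg-1 vertex = 6, p_2 = 5. Add edge {5,6}. Now deg[6]=0, deg[5]=1.
Step 3: smallest deg-1 vertex = 5, p_3 = 1. Add edge {1,5}. Now deg[5]=0, deg[1]=3.
Step 4: smallest deg-1 vertex = 7, p_4 = 1. Add edge {1,7}. Now deg[7]=0, deg[1]=2.
Step 5: smallest deg-1 vertex = 8, p_5 = 2. Add edge {2,8}. Now deg[8]=0, deg[2]=1.
Step 6: smallest deg-1 vertex = 2, p_6 = 3. Add edge {2,3}. Now deg[2]=0, deg[3]=1.
Step 7: smallest deg-1 vertex = 3, p_7 = 1. Add edge {1,3}. Now deg[3]=0, deg[1]=1.
Final: two remaining deg-1 vertices are 1, 9. Add edge {1,9}.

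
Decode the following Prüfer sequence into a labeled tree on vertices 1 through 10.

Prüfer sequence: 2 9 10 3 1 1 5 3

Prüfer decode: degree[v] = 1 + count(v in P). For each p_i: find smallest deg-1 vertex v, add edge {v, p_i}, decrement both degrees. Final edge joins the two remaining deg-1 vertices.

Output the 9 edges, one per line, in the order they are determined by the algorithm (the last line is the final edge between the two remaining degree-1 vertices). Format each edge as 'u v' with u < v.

Answer: 2 4
2 9
6 10
3 7
1 8
1 9
1 5
3 5
3 10

Derivation:
Initial degrees: {1:3, 2:2, 3:3, 4:1, 5:2, 6:1, 7:1, 8:1, 9:2, 10:2}
Step 1: smallest deg-1 vertex = 4, p_1 = 2. Add edge {2,4}. Now deg[4]=0, deg[2]=1.
Step 2: smallest deg-1 vertex = 2, p_2 = 9. Add edge {2,9}. Now deg[2]=0, deg[9]=1.
Step 3: smallest deg-1 vertex = 6, p_3 = 10. Add edge {6,10}. Now deg[6]=0, deg[10]=1.
Step 4: smallest deg-1 vertex = 7, p_4 = 3. Add edge {3,7}. Now deg[7]=0, deg[3]=2.
Step 5: smallest deg-1 vertex = 8, p_5 = 1. Add edge {1,8}. Now deg[8]=0, deg[1]=2.
Step 6: smallest deg-1 vertex = 9, p_6 = 1. Add edge {1,9}. Now deg[9]=0, deg[1]=1.
Step 7: smallest deg-1 vertex = 1, p_7 = 5. Add edge {1,5}. Now deg[1]=0, deg[5]=1.
Step 8: smallest deg-1 vertex = 5, p_8 = 3. Add edge {3,5}. Now deg[5]=0, deg[3]=1.
Final: two remaining deg-1 vertices are 3, 10. Add edge {3,10}.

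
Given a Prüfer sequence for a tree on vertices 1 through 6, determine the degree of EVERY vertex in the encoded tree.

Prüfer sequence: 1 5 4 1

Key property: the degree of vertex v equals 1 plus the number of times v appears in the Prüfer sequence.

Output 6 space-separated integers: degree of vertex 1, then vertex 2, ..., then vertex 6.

Answer: 3 1 1 2 2 1

Derivation:
p_1 = 1: count[1] becomes 1
p_2 = 5: count[5] becomes 1
p_3 = 4: count[4] becomes 1
p_4 = 1: count[1] becomes 2
Degrees (1 + count): deg[1]=1+2=3, deg[2]=1+0=1, deg[3]=1+0=1, deg[4]=1+1=2, deg[5]=1+1=2, deg[6]=1+0=1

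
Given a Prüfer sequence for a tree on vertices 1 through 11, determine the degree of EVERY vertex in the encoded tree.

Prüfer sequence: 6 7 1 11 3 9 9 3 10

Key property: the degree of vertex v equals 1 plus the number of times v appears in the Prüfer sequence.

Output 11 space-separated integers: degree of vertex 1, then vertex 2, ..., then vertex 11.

Answer: 2 1 3 1 1 2 2 1 3 2 2

Derivation:
p_1 = 6: count[6] becomes 1
p_2 = 7: count[7] becomes 1
p_3 = 1: count[1] becomes 1
p_4 = 11: count[11] becomes 1
p_5 = 3: count[3] becomes 1
p_6 = 9: count[9] becomes 1
p_7 = 9: count[9] becomes 2
p_8 = 3: count[3] becomes 2
p_9 = 10: count[10] becomes 1
Degrees (1 + count): deg[1]=1+1=2, deg[2]=1+0=1, deg[3]=1+2=3, deg[4]=1+0=1, deg[5]=1+0=1, deg[6]=1+1=2, deg[7]=1+1=2, deg[8]=1+0=1, deg[9]=1+2=3, deg[10]=1+1=2, deg[11]=1+1=2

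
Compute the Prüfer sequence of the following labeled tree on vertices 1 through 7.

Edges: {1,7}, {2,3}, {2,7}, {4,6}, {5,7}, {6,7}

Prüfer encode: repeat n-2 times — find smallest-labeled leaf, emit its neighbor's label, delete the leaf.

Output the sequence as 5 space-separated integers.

Step 1: leaves = {1,3,4,5}. Remove smallest leaf 1, emit neighbor 7.
Step 2: leaves = {3,4,5}. Remove smallest leaf 3, emit neighbor 2.
Step 3: leaves = {2,4,5}. Remove smallest leaf 2, emit neighbor 7.
Step 4: leaves = {4,5}. Remove smallest leaf 4, emit neighbor 6.
Step 5: leaves = {5,6}. Remove smallest leaf 5, emit neighbor 7.
Done: 2 vertices remain (6, 7). Sequence = [7 2 7 6 7]

Answer: 7 2 7 6 7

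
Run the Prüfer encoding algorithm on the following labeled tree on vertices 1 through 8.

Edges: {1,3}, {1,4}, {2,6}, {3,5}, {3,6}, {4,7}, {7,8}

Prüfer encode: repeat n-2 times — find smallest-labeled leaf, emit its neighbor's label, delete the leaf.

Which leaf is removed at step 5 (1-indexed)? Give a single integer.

Answer: 1

Derivation:
Step 1: current leaves = {2,5,8}. Remove leaf 2 (neighbor: 6).
Step 2: current leaves = {5,6,8}. Remove leaf 5 (neighbor: 3).
Step 3: current leaves = {6,8}. Remove leaf 6 (neighbor: 3).
Step 4: current leaves = {3,8}. Remove leaf 3 (neighbor: 1).
Step 5: current leaves = {1,8}. Remove leaf 1 (neighbor: 4).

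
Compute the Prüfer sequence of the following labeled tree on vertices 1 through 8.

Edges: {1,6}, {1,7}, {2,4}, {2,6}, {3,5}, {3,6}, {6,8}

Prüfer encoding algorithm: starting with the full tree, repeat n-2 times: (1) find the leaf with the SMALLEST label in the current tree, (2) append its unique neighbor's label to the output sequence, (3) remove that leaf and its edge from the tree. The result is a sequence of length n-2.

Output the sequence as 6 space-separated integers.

Answer: 2 6 3 6 1 6

Derivation:
Step 1: leaves = {4,5,7,8}. Remove smallest leaf 4, emit neighbor 2.
Step 2: leaves = {2,5,7,8}. Remove smallest leaf 2, emit neighbor 6.
Step 3: leaves = {5,7,8}. Remove smallest leaf 5, emit neighbor 3.
Step 4: leaves = {3,7,8}. Remove smallest leaf 3, emit neighbor 6.
Step 5: leaves = {7,8}. Remove smallest leaf 7, emit neighbor 1.
Step 6: leaves = {1,8}. Remove smallest leaf 1, emit neighbor 6.
Done: 2 vertices remain (6, 8). Sequence = [2 6 3 6 1 6]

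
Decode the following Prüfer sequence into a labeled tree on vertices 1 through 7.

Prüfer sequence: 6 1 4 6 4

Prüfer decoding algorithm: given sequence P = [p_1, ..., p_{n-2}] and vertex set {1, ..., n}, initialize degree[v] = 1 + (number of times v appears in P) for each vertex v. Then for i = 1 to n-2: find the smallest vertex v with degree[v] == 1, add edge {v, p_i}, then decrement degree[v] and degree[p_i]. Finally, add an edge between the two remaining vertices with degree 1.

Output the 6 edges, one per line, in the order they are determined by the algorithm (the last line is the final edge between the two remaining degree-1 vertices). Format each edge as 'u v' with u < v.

Answer: 2 6
1 3
1 4
5 6
4 6
4 7

Derivation:
Initial degrees: {1:2, 2:1, 3:1, 4:3, 5:1, 6:3, 7:1}
Step 1: smallest deg-1 vertex = 2, p_1 = 6. Add edge {2,6}. Now deg[2]=0, deg[6]=2.
Step 2: smallest deg-1 vertex = 3, p_2 = 1. Add edge {1,3}. Now deg[3]=0, deg[1]=1.
Step 3: smallest deg-1 vertex = 1, p_3 = 4. Add edge {1,4}. Now deg[1]=0, deg[4]=2.
Step 4: smallest deg-1 vertex = 5, p_4 = 6. Add edge {5,6}. Now deg[5]=0, deg[6]=1.
Step 5: smallest deg-1 vertex = 6, p_5 = 4. Add edge {4,6}. Now deg[6]=0, deg[4]=1.
Final: two remaining deg-1 vertices are 4, 7. Add edge {4,7}.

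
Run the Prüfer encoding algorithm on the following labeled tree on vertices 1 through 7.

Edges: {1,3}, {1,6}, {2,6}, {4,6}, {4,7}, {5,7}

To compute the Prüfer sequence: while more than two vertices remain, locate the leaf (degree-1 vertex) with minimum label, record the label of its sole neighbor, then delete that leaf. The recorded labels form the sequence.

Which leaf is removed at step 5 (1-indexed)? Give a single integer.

Answer: 6

Derivation:
Step 1: current leaves = {2,3,5}. Remove leaf 2 (neighbor: 6).
Step 2: current leaves = {3,5}. Remove leaf 3 (neighbor: 1).
Step 3: current leaves = {1,5}. Remove leaf 1 (neighbor: 6).
Step 4: current leaves = {5,6}. Remove leaf 5 (neighbor: 7).
Step 5: current leaves = {6,7}. Remove leaf 6 (neighbor: 4).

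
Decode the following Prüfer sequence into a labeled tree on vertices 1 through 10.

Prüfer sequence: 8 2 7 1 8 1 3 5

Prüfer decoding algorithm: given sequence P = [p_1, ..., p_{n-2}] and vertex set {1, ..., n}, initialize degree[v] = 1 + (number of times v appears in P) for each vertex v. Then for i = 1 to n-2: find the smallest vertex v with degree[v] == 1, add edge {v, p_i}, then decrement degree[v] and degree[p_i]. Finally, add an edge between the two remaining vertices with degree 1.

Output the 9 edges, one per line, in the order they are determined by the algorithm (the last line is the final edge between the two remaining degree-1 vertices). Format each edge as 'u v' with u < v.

Answer: 4 8
2 6
2 7
1 7
8 9
1 8
1 3
3 5
5 10

Derivation:
Initial degrees: {1:3, 2:2, 3:2, 4:1, 5:2, 6:1, 7:2, 8:3, 9:1, 10:1}
Step 1: smallest deg-1 vertex = 4, p_1 = 8. Add edge {4,8}. Now deg[4]=0, deg[8]=2.
Step 2: smallest deg-1 vertex = 6, p_2 = 2. Add edge {2,6}. Now deg[6]=0, deg[2]=1.
Step 3: smallest deg-1 vertex = 2, p_3 = 7. Add edge {2,7}. Now deg[2]=0, deg[7]=1.
Step 4: smallest deg-1 vertex = 7, p_4 = 1. Add edge {1,7}. Now deg[7]=0, deg[1]=2.
Step 5: smallest deg-1 vertex = 9, p_5 = 8. Add edge {8,9}. Now deg[9]=0, deg[8]=1.
Step 6: smallest deg-1 vertex = 8, p_6 = 1. Add edge {1,8}. Now deg[8]=0, deg[1]=1.
Step 7: smallest deg-1 vertex = 1, p_7 = 3. Add edge {1,3}. Now deg[1]=0, deg[3]=1.
Step 8: smallest deg-1 vertex = 3, p_8 = 5. Add edge {3,5}. Now deg[3]=0, deg[5]=1.
Final: two remaining deg-1 vertices are 5, 10. Add edge {5,10}.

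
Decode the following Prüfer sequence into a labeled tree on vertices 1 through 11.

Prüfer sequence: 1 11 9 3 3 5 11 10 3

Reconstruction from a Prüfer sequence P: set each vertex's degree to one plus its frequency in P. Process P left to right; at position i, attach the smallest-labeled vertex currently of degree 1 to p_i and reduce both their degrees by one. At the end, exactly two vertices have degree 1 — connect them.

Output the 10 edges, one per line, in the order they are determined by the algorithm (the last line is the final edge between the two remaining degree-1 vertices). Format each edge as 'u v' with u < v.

Initial degrees: {1:2, 2:1, 3:4, 4:1, 5:2, 6:1, 7:1, 8:1, 9:2, 10:2, 11:3}
Step 1: smallest deg-1 vertex = 2, p_1 = 1. Add edge {1,2}. Now deg[2]=0, deg[1]=1.
Step 2: smallest deg-1 vertex = 1, p_2 = 11. Add edge {1,11}. Now deg[1]=0, deg[11]=2.
Step 3: smallest deg-1 vertex = 4, p_3 = 9. Add edge {4,9}. Now deg[4]=0, deg[9]=1.
Step 4: smallest deg-1 vertex = 6, p_4 = 3. Add edge {3,6}. Now deg[6]=0, deg[3]=3.
Step 5: smallest deg-1 vertex = 7, p_5 = 3. Add edge {3,7}. Now deg[7]=0, deg[3]=2.
Step 6: smallest deg-1 vertex = 8, p_6 = 5. Add edge {5,8}. Now deg[8]=0, deg[5]=1.
Step 7: smallest deg-1 vertex = 5, p_7 = 11. Add edge {5,11}. Now deg[5]=0, deg[11]=1.
Step 8: smallest deg-1 vertex = 9, p_8 = 10. Add edge {9,10}. Now deg[9]=0, deg[10]=1.
Step 9: smallest deg-1 vertex = 10, p_9 = 3. Add edge {3,10}. Now deg[10]=0, deg[3]=1.
Final: two remaining deg-1 vertices are 3, 11. Add edge {3,11}.

Answer: 1 2
1 11
4 9
3 6
3 7
5 8
5 11
9 10
3 10
3 11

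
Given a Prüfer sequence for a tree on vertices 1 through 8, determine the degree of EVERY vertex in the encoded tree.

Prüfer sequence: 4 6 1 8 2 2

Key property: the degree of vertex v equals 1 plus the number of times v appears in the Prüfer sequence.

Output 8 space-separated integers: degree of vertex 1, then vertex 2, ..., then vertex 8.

p_1 = 4: count[4] becomes 1
p_2 = 6: count[6] becomes 1
p_3 = 1: count[1] becomes 1
p_4 = 8: count[8] becomes 1
p_5 = 2: count[2] becomes 1
p_6 = 2: count[2] becomes 2
Degrees (1 + count): deg[1]=1+1=2, deg[2]=1+2=3, deg[3]=1+0=1, deg[4]=1+1=2, deg[5]=1+0=1, deg[6]=1+1=2, deg[7]=1+0=1, deg[8]=1+1=2

Answer: 2 3 1 2 1 2 1 2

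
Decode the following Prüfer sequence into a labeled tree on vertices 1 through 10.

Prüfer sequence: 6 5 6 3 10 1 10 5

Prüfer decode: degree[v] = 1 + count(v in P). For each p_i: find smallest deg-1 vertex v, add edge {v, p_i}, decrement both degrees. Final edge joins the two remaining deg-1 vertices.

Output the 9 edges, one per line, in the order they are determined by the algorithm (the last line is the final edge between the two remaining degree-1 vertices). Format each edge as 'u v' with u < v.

Answer: 2 6
4 5
6 7
3 6
3 10
1 8
1 10
5 9
5 10

Derivation:
Initial degrees: {1:2, 2:1, 3:2, 4:1, 5:3, 6:3, 7:1, 8:1, 9:1, 10:3}
Step 1: smallest deg-1 vertex = 2, p_1 = 6. Add edge {2,6}. Now deg[2]=0, deg[6]=2.
Step 2: smallest deg-1 vertex = 4, p_2 = 5. Add edge {4,5}. Now deg[4]=0, deg[5]=2.
Step 3: smallest deg-1 vertex = 7, p_3 = 6. Add edge {6,7}. Now deg[7]=0, deg[6]=1.
Step 4: smallest deg-1 vertex = 6, p_4 = 3. Add edge {3,6}. Now deg[6]=0, deg[3]=1.
Step 5: smallest deg-1 vertex = 3, p_5 = 10. Add edge {3,10}. Now deg[3]=0, deg[10]=2.
Step 6: smallest deg-1 vertex = 8, p_6 = 1. Add edge {1,8}. Now deg[8]=0, deg[1]=1.
Step 7: smallest deg-1 vertex = 1, p_7 = 10. Add edge {1,10}. Now deg[1]=0, deg[10]=1.
Step 8: smallest deg-1 vertex = 9, p_8 = 5. Add edge {5,9}. Now deg[9]=0, deg[5]=1.
Final: two remaining deg-1 vertices are 5, 10. Add edge {5,10}.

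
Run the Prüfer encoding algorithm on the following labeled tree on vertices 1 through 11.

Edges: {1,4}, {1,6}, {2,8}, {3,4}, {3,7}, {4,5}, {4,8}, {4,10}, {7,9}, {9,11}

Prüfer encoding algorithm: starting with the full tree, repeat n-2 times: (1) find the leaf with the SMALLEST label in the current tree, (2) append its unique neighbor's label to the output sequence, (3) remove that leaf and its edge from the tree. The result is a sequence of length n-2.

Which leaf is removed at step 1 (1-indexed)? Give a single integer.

Answer: 2

Derivation:
Step 1: current leaves = {2,5,6,10,11}. Remove leaf 2 (neighbor: 8).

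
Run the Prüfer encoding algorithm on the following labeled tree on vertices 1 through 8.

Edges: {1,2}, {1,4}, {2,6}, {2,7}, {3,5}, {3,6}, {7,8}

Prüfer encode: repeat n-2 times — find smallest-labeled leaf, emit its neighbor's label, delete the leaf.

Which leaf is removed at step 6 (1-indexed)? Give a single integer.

Answer: 2

Derivation:
Step 1: current leaves = {4,5,8}. Remove leaf 4 (neighbor: 1).
Step 2: current leaves = {1,5,8}. Remove leaf 1 (neighbor: 2).
Step 3: current leaves = {5,8}. Remove leaf 5 (neighbor: 3).
Step 4: current leaves = {3,8}. Remove leaf 3 (neighbor: 6).
Step 5: current leaves = {6,8}. Remove leaf 6 (neighbor: 2).
Step 6: current leaves = {2,8}. Remove leaf 2 (neighbor: 7).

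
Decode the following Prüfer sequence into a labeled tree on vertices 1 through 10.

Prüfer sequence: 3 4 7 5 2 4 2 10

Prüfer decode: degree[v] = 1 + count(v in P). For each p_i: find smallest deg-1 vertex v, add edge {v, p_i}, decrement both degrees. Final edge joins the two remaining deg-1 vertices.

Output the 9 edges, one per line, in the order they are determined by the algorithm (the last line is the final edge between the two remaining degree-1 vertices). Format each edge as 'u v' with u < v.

Initial degrees: {1:1, 2:3, 3:2, 4:3, 5:2, 6:1, 7:2, 8:1, 9:1, 10:2}
Step 1: smallest deg-1 vertex = 1, p_1 = 3. Add edge {1,3}. Now deg[1]=0, deg[3]=1.
Step 2: smallest deg-1 vertex = 3, p_2 = 4. Add edge {3,4}. Now deg[3]=0, deg[4]=2.
Step 3: smallest deg-1 vertex = 6, p_3 = 7. Add edge {6,7}. Now deg[6]=0, deg[7]=1.
Step 4: smallest deg-1 vertex = 7, p_4 = 5. Add edge {5,7}. Now deg[7]=0, deg[5]=1.
Step 5: smallest deg-1 vertex = 5, p_5 = 2. Add edge {2,5}. Now deg[5]=0, deg[2]=2.
Step 6: smallest deg-1 vertex = 8, p_6 = 4. Add edge {4,8}. Now deg[8]=0, deg[4]=1.
Step 7: smallest deg-1 vertex = 4, p_7 = 2. Add edge {2,4}. Now deg[4]=0, deg[2]=1.
Step 8: smallest deg-1 vertex = 2, p_8 = 10. Add edge {2,10}. Now deg[2]=0, deg[10]=1.
Final: two remaining deg-1 vertices are 9, 10. Add edge {9,10}.

Answer: 1 3
3 4
6 7
5 7
2 5
4 8
2 4
2 10
9 10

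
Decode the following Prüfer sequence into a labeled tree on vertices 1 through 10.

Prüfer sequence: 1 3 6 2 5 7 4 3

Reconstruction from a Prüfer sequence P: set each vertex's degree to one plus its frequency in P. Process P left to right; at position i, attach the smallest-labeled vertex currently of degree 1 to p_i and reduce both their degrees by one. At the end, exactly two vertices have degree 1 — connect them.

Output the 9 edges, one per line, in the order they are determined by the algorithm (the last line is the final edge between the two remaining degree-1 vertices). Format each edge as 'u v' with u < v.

Initial degrees: {1:2, 2:2, 3:3, 4:2, 5:2, 6:2, 7:2, 8:1, 9:1, 10:1}
Step 1: smallest deg-1 vertex = 8, p_1 = 1. Add edge {1,8}. Now deg[8]=0, deg[1]=1.
Step 2: smallest deg-1 vertex = 1, p_2 = 3. Add edge {1,3}. Now deg[1]=0, deg[3]=2.
Step 3: smallest deg-1 vertex = 9, p_3 = 6. Add edge {6,9}. Now deg[9]=0, deg[6]=1.
Step 4: smallest deg-1 vertex = 6, p_4 = 2. Add edge {2,6}. Now deg[6]=0, deg[2]=1.
Step 5: smallest deg-1 vertex = 2, p_5 = 5. Add edge {2,5}. Now deg[2]=0, deg[5]=1.
Step 6: smallest deg-1 vertex = 5, p_6 = 7. Add edge {5,7}. Now deg[5]=0, deg[7]=1.
Step 7: smallest deg-1 vertex = 7, p_7 = 4. Add edge {4,7}. Now deg[7]=0, deg[4]=1.
Step 8: smallest deg-1 vertex = 4, p_8 = 3. Add edge {3,4}. Now deg[4]=0, deg[3]=1.
Final: two remaining deg-1 vertices are 3, 10. Add edge {3,10}.

Answer: 1 8
1 3
6 9
2 6
2 5
5 7
4 7
3 4
3 10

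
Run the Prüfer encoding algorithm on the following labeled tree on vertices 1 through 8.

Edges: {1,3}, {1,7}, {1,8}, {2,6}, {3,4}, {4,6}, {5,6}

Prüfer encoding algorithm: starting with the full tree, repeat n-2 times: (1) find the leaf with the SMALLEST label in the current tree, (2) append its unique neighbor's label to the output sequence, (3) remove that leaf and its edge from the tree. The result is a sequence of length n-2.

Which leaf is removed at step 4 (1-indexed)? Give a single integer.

Step 1: current leaves = {2,5,7,8}. Remove leaf 2 (neighbor: 6).
Step 2: current leaves = {5,7,8}. Remove leaf 5 (neighbor: 6).
Step 3: current leaves = {6,7,8}. Remove leaf 6 (neighbor: 4).
Step 4: current leaves = {4,7,8}. Remove leaf 4 (neighbor: 3).

Answer: 4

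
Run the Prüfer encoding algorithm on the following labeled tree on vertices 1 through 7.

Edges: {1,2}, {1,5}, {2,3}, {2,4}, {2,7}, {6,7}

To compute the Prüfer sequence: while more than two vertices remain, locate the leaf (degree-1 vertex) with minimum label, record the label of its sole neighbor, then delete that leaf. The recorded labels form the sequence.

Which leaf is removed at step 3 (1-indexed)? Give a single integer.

Answer: 5

Derivation:
Step 1: current leaves = {3,4,5,6}. Remove leaf 3 (neighbor: 2).
Step 2: current leaves = {4,5,6}. Remove leaf 4 (neighbor: 2).
Step 3: current leaves = {5,6}. Remove leaf 5 (neighbor: 1).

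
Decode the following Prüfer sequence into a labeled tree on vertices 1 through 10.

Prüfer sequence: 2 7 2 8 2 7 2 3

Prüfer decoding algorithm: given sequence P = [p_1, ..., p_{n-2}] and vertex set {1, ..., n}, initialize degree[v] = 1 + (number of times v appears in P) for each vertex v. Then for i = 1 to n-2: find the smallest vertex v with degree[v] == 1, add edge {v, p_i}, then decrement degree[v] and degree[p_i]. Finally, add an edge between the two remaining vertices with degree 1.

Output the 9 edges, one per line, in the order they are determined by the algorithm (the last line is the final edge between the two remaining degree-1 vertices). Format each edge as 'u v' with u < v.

Answer: 1 2
4 7
2 5
6 8
2 8
7 9
2 7
2 3
3 10

Derivation:
Initial degrees: {1:1, 2:5, 3:2, 4:1, 5:1, 6:1, 7:3, 8:2, 9:1, 10:1}
Step 1: smallest deg-1 vertex = 1, p_1 = 2. Add edge {1,2}. Now deg[1]=0, deg[2]=4.
Step 2: smallest deg-1 vertex = 4, p_2 = 7. Add edge {4,7}. Now deg[4]=0, deg[7]=2.
Step 3: smallest deg-1 vertex = 5, p_3 = 2. Add edge {2,5}. Now deg[5]=0, deg[2]=3.
Step 4: smallest deg-1 vertex = 6, p_4 = 8. Add edge {6,8}. Now deg[6]=0, deg[8]=1.
Step 5: smallest deg-1 vertex = 8, p_5 = 2. Add edge {2,8}. Now deg[8]=0, deg[2]=2.
Step 6: smallest deg-1 vertex = 9, p_6 = 7. Add edge {7,9}. Now deg[9]=0, deg[7]=1.
Step 7: smallest deg-1 vertex = 7, p_7 = 2. Add edge {2,7}. Now deg[7]=0, deg[2]=1.
Step 8: smallest deg-1 vertex = 2, p_8 = 3. Add edge {2,3}. Now deg[2]=0, deg[3]=1.
Final: two remaining deg-1 vertices are 3, 10. Add edge {3,10}.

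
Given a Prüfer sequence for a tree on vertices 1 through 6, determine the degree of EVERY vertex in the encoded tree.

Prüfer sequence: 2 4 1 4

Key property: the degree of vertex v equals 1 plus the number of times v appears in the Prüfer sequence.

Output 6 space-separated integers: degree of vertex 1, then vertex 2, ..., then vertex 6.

Answer: 2 2 1 3 1 1

Derivation:
p_1 = 2: count[2] becomes 1
p_2 = 4: count[4] becomes 1
p_3 = 1: count[1] becomes 1
p_4 = 4: count[4] becomes 2
Degrees (1 + count): deg[1]=1+1=2, deg[2]=1+1=2, deg[3]=1+0=1, deg[4]=1+2=3, deg[5]=1+0=1, deg[6]=1+0=1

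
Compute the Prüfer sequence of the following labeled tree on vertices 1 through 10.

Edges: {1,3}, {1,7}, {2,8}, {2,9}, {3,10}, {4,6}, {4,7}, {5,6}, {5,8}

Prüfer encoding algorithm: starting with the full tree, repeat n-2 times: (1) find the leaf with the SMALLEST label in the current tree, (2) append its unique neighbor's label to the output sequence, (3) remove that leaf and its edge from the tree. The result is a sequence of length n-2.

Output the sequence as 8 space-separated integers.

Step 1: leaves = {9,10}. Remove smallest leaf 9, emit neighbor 2.
Step 2: leaves = {2,10}. Remove smallest leaf 2, emit neighbor 8.
Step 3: leaves = {8,10}. Remove smallest leaf 8, emit neighbor 5.
Step 4: leaves = {5,10}. Remove smallest leaf 5, emit neighbor 6.
Step 5: leaves = {6,10}. Remove smallest leaf 6, emit neighbor 4.
Step 6: leaves = {4,10}. Remove smallest leaf 4, emit neighbor 7.
Step 7: leaves = {7,10}. Remove smallest leaf 7, emit neighbor 1.
Step 8: leaves = {1,10}. Remove smallest leaf 1, emit neighbor 3.
Done: 2 vertices remain (3, 10). Sequence = [2 8 5 6 4 7 1 3]

Answer: 2 8 5 6 4 7 1 3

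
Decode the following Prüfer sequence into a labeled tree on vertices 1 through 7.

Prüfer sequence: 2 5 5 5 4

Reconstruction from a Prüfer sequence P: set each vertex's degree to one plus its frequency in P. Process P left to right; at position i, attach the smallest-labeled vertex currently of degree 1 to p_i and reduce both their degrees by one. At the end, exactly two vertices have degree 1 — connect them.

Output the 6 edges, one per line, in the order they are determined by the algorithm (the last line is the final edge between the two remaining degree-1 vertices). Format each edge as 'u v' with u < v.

Initial degrees: {1:1, 2:2, 3:1, 4:2, 5:4, 6:1, 7:1}
Step 1: smallest deg-1 vertex = 1, p_1 = 2. Add edge {1,2}. Now deg[1]=0, deg[2]=1.
Step 2: smallest deg-1 vertex = 2, p_2 = 5. Add edge {2,5}. Now deg[2]=0, deg[5]=3.
Step 3: smallest deg-1 vertex = 3, p_3 = 5. Add edge {3,5}. Now deg[3]=0, deg[5]=2.
Step 4: smallest deg-1 vertex = 6, p_4 = 5. Add edge {5,6}. Now deg[6]=0, deg[5]=1.
Step 5: smallest deg-1 vertex = 5, p_5 = 4. Add edge {4,5}. Now deg[5]=0, deg[4]=1.
Final: two remaining deg-1 vertices are 4, 7. Add edge {4,7}.

Answer: 1 2
2 5
3 5
5 6
4 5
4 7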